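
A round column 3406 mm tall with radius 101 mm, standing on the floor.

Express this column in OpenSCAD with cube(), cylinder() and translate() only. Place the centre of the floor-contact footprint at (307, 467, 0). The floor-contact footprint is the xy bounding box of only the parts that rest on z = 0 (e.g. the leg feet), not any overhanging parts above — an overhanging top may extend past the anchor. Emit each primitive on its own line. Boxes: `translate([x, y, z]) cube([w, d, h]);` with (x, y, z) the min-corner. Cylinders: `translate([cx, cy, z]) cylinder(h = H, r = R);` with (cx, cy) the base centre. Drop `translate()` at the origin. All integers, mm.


translate([307, 467, 0]) cylinder(h = 3406, r = 101);


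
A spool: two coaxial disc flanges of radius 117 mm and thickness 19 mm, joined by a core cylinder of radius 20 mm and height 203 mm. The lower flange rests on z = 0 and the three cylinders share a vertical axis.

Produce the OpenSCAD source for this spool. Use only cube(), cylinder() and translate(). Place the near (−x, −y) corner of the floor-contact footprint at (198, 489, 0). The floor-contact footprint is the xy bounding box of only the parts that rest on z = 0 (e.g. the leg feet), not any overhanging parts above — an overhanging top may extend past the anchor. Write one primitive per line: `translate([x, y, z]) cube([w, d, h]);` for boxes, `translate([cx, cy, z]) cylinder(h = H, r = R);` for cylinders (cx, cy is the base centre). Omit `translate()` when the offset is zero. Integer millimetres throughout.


translate([315, 606, 0]) cylinder(h = 19, r = 117);
translate([315, 606, 19]) cylinder(h = 203, r = 20);
translate([315, 606, 222]) cylinder(h = 19, r = 117);


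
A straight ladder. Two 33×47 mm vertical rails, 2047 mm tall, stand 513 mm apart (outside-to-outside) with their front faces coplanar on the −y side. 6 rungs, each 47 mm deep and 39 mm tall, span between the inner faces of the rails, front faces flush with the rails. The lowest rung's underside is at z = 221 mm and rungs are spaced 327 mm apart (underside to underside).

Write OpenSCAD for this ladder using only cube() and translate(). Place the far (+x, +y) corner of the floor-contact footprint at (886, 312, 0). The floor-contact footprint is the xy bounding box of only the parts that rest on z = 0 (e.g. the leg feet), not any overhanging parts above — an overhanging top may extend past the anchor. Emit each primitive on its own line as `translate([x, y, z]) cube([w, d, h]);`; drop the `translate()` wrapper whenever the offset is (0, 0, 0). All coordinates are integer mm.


// rung span = 513 - 2*33 = 447
// rung[k] z = 221 + k*327
translate([373, 265, 0]) cube([33, 47, 2047]);
translate([853, 265, 0]) cube([33, 47, 2047]);
translate([406, 265, 221]) cube([447, 47, 39]);
translate([406, 265, 548]) cube([447, 47, 39]);
translate([406, 265, 875]) cube([447, 47, 39]);
translate([406, 265, 1202]) cube([447, 47, 39]);
translate([406, 265, 1529]) cube([447, 47, 39]);
translate([406, 265, 1856]) cube([447, 47, 39]);


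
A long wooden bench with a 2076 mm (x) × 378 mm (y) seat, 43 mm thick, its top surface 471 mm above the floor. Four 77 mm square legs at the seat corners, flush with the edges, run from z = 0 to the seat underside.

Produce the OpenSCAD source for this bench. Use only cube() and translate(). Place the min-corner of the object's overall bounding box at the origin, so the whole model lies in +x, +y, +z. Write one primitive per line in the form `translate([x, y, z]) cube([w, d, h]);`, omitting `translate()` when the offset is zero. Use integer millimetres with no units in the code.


// leg_h = 471 − 43 = 428
translate([0, 0, 428]) cube([2076, 378, 43]);
cube([77, 77, 428]);
translate([0, 301, 0]) cube([77, 77, 428]);
translate([1999, 0, 0]) cube([77, 77, 428]);
translate([1999, 301, 0]) cube([77, 77, 428]);


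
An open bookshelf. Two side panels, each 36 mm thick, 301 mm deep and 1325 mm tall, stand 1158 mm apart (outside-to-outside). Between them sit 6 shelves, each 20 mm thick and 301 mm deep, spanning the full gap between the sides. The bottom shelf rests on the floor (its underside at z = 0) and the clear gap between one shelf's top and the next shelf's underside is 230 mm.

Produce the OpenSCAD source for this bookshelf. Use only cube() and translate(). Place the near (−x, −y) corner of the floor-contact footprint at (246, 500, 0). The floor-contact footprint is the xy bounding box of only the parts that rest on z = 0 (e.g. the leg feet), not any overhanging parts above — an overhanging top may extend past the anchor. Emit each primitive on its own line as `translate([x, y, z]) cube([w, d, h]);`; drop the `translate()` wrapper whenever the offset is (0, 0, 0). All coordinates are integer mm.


translate([246, 500, 0]) cube([36, 301, 1325]);
translate([1368, 500, 0]) cube([36, 301, 1325]);
translate([282, 500, 0]) cube([1086, 301, 20]);
translate([282, 500, 250]) cube([1086, 301, 20]);
translate([282, 500, 500]) cube([1086, 301, 20]);
translate([282, 500, 750]) cube([1086, 301, 20]);
translate([282, 500, 1000]) cube([1086, 301, 20]);
translate([282, 500, 1250]) cube([1086, 301, 20]);


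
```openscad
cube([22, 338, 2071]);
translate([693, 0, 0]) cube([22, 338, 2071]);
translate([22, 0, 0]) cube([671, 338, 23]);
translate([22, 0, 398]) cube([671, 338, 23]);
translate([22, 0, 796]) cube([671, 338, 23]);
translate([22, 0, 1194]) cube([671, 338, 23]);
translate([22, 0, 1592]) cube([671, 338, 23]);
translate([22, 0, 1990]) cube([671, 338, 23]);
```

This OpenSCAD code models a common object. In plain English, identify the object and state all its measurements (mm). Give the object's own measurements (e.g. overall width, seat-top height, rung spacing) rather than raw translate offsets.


An open bookshelf. Two side panels, each 22 mm thick, 338 mm deep and 2071 mm tall, stand 715 mm apart (outside-to-outside). Between them sit 6 shelves, each 23 mm thick and 338 mm deep, spanning the full gap between the sides. The bottom shelf rests on the floor (its underside at z = 0) and the clear gap between one shelf's top and the next shelf's underside is 375 mm.


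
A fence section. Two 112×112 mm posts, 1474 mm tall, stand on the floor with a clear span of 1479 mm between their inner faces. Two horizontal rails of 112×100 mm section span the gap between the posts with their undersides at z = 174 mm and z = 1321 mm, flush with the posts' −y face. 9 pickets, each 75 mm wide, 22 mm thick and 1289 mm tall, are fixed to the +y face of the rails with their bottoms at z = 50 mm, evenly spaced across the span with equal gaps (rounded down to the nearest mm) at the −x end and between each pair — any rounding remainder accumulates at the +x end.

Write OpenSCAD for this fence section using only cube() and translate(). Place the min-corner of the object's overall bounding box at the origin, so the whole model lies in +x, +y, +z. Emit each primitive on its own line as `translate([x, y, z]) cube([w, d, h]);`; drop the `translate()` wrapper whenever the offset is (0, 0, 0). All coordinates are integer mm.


cube([112, 112, 1474]);
translate([1591, 0, 0]) cube([112, 112, 1474]);
translate([112, 0, 174]) cube([1479, 112, 100]);
translate([112, 0, 1321]) cube([1479, 112, 100]);
translate([192, 112, 50]) cube([75, 22, 1289]);
translate([347, 112, 50]) cube([75, 22, 1289]);
translate([502, 112, 50]) cube([75, 22, 1289]);
translate([657, 112, 50]) cube([75, 22, 1289]);
translate([812, 112, 50]) cube([75, 22, 1289]);
translate([967, 112, 50]) cube([75, 22, 1289]);
translate([1122, 112, 50]) cube([75, 22, 1289]);
translate([1277, 112, 50]) cube([75, 22, 1289]);
translate([1432, 112, 50]) cube([75, 22, 1289]);


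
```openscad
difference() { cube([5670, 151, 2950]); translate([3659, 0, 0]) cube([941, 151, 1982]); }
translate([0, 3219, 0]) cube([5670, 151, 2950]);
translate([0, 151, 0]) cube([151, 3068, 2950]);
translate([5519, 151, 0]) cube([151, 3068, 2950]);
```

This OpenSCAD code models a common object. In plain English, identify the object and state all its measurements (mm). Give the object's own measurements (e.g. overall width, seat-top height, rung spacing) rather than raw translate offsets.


A single room: four walls, each 2950 mm tall and 151 mm thick, enclosing an outside footprint 5670×3370 mm (x × y), no floor or roof. The front and back walls (−y and +y sides) run the full x-width; the side walls fit between their inner faces. A door opening 941 mm wide and 1982 mm tall is cut through the front wall from the floor up, its −x edge 3659 mm from the wall's −x end.


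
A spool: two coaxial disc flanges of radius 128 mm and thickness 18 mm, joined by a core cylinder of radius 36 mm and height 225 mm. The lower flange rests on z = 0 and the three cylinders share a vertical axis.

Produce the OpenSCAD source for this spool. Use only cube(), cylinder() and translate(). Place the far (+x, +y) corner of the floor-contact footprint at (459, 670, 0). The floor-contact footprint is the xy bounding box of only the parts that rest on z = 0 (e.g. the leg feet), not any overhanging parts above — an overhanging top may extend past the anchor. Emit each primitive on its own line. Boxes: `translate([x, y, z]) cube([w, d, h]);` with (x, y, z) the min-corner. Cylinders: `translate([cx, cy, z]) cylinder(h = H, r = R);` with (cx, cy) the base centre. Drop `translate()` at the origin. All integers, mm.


translate([331, 542, 0]) cylinder(h = 18, r = 128);
translate([331, 542, 18]) cylinder(h = 225, r = 36);
translate([331, 542, 243]) cylinder(h = 18, r = 128);


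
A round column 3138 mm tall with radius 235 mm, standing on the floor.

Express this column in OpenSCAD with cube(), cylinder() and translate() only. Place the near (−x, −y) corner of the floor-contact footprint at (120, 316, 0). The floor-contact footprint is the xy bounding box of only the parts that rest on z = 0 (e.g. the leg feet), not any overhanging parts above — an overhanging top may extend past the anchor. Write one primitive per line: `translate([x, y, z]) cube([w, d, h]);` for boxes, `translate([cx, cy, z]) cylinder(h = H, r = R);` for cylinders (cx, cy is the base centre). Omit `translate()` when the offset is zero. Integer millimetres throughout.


translate([355, 551, 0]) cylinder(h = 3138, r = 235);


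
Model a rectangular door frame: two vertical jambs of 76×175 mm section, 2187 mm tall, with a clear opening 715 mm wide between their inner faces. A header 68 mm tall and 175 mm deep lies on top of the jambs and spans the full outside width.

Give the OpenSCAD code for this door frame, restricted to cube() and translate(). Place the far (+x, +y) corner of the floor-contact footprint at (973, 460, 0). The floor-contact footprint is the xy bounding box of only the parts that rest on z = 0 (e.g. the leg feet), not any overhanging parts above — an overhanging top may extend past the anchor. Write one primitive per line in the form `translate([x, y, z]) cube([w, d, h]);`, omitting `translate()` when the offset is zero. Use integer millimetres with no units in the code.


translate([106, 285, 0]) cube([76, 175, 2187]);
translate([897, 285, 0]) cube([76, 175, 2187]);
translate([106, 285, 2187]) cube([867, 175, 68]);


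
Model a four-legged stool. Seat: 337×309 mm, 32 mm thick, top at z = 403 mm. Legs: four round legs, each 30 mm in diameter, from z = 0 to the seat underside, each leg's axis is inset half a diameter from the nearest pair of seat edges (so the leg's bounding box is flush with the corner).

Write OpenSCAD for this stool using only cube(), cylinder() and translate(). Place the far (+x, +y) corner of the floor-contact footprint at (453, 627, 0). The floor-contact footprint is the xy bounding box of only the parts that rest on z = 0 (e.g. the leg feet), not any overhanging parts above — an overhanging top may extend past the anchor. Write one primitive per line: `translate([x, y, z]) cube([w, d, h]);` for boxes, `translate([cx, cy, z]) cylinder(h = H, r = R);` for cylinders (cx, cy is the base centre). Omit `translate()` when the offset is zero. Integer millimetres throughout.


translate([116, 318, 371]) cube([337, 309, 32]);
translate([131, 333, 0]) cylinder(h = 371, r = 15);
translate([438, 333, 0]) cylinder(h = 371, r = 15);
translate([131, 612, 0]) cylinder(h = 371, r = 15);
translate([438, 612, 0]) cylinder(h = 371, r = 15);


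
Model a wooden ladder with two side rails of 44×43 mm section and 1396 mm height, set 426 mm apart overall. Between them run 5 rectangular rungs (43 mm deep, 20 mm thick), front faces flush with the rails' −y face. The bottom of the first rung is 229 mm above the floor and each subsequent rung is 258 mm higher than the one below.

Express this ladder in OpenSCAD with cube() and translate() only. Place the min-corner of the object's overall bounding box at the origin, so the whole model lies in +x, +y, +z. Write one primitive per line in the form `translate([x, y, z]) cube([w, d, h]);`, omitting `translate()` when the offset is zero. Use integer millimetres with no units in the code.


// rung span = 426 - 2*44 = 338
// rung[k] z = 229 + k*258
cube([44, 43, 1396]);
translate([382, 0, 0]) cube([44, 43, 1396]);
translate([44, 0, 229]) cube([338, 43, 20]);
translate([44, 0, 487]) cube([338, 43, 20]);
translate([44, 0, 745]) cube([338, 43, 20]);
translate([44, 0, 1003]) cube([338, 43, 20]);
translate([44, 0, 1261]) cube([338, 43, 20]);


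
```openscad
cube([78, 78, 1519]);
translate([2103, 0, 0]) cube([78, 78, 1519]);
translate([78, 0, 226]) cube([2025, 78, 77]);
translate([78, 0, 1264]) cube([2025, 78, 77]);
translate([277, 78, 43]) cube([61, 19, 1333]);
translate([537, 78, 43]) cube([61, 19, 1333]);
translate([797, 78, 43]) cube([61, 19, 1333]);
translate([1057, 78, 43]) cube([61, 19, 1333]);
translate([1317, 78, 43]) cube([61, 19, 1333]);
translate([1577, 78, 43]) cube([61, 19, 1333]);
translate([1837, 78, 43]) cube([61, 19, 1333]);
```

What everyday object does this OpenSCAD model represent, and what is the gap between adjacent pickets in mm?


A fence section. The picket gap is 199 mm.

Two posts, two rails, 7 pickets — a fence section. Span 2025 mm holds 7 pickets of 61 mm with 8 equal gaps: ⌊(2025 − 7·61) / 8⌋ = 199 mm.


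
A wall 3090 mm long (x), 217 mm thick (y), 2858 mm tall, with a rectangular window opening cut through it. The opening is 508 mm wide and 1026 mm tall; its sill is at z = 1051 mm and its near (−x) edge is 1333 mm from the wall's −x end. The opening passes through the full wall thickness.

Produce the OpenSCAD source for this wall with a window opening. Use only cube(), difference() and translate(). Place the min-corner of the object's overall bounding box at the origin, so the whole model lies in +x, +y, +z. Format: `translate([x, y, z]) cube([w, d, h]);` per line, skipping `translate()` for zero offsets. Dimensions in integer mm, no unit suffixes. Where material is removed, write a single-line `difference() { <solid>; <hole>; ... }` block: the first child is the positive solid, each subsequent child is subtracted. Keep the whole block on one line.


difference() { cube([3090, 217, 2858]); translate([1333, 0, 1051]) cube([508, 217, 1026]); }


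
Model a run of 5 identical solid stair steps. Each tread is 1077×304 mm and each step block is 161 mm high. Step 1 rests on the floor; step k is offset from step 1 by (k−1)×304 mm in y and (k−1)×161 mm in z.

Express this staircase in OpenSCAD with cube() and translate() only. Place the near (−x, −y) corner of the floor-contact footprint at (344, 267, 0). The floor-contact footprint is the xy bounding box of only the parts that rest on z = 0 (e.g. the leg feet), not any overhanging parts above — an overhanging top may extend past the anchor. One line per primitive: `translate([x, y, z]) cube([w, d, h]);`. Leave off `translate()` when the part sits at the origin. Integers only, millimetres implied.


translate([344, 267, 0]) cube([1077, 304, 161]);
translate([344, 571, 161]) cube([1077, 304, 161]);
translate([344, 875, 322]) cube([1077, 304, 161]);
translate([344, 1179, 483]) cube([1077, 304, 161]);
translate([344, 1483, 644]) cube([1077, 304, 161]);


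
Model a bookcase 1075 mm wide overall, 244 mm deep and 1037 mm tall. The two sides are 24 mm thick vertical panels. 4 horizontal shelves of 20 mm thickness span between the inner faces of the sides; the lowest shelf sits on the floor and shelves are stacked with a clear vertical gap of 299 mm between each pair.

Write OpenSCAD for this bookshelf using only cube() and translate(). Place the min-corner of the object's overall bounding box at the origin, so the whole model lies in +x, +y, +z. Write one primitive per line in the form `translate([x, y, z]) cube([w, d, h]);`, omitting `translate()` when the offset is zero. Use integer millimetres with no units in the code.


cube([24, 244, 1037]);
translate([1051, 0, 0]) cube([24, 244, 1037]);
translate([24, 0, 0]) cube([1027, 244, 20]);
translate([24, 0, 319]) cube([1027, 244, 20]);
translate([24, 0, 638]) cube([1027, 244, 20]);
translate([24, 0, 957]) cube([1027, 244, 20]);


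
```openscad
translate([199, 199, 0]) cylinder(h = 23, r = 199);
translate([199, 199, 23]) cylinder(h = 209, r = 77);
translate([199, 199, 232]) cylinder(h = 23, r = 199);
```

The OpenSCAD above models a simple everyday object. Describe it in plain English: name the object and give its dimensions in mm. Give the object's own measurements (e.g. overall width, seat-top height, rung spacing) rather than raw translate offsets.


A spool: two coaxial disc flanges of radius 199 mm and thickness 23 mm, joined by a core cylinder of radius 77 mm and height 209 mm. The lower flange rests on z = 0 and the three cylinders share a vertical axis.


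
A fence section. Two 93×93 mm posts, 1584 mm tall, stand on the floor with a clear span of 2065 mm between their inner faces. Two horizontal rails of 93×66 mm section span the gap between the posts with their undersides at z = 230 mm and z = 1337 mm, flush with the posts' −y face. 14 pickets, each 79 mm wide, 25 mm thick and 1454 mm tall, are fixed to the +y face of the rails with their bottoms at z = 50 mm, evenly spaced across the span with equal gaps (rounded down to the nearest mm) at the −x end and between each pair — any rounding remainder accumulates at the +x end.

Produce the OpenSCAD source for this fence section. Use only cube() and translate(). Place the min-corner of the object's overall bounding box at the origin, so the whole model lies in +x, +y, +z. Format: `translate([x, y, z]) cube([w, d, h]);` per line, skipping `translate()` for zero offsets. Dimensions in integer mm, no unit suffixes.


cube([93, 93, 1584]);
translate([2158, 0, 0]) cube([93, 93, 1584]);
translate([93, 0, 230]) cube([2065, 93, 66]);
translate([93, 0, 1337]) cube([2065, 93, 66]);
translate([156, 93, 50]) cube([79, 25, 1454]);
translate([298, 93, 50]) cube([79, 25, 1454]);
translate([440, 93, 50]) cube([79, 25, 1454]);
translate([582, 93, 50]) cube([79, 25, 1454]);
translate([724, 93, 50]) cube([79, 25, 1454]);
translate([866, 93, 50]) cube([79, 25, 1454]);
translate([1008, 93, 50]) cube([79, 25, 1454]);
translate([1150, 93, 50]) cube([79, 25, 1454]);
translate([1292, 93, 50]) cube([79, 25, 1454]);
translate([1434, 93, 50]) cube([79, 25, 1454]);
translate([1576, 93, 50]) cube([79, 25, 1454]);
translate([1718, 93, 50]) cube([79, 25, 1454]);
translate([1860, 93, 50]) cube([79, 25, 1454]);
translate([2002, 93, 50]) cube([79, 25, 1454]);


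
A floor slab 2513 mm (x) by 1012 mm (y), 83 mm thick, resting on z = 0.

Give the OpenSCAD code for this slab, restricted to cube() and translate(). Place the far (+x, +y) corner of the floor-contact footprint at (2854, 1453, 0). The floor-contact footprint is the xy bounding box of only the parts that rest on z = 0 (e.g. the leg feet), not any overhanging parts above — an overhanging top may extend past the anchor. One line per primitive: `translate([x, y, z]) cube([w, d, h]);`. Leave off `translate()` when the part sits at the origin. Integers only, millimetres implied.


translate([341, 441, 0]) cube([2513, 1012, 83]);


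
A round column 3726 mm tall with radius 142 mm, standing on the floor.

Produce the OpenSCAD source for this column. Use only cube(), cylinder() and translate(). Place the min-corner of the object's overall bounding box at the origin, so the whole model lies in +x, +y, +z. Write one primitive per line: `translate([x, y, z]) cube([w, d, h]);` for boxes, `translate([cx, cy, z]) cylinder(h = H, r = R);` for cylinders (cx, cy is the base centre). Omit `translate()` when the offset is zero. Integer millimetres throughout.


translate([142, 142, 0]) cylinder(h = 3726, r = 142);


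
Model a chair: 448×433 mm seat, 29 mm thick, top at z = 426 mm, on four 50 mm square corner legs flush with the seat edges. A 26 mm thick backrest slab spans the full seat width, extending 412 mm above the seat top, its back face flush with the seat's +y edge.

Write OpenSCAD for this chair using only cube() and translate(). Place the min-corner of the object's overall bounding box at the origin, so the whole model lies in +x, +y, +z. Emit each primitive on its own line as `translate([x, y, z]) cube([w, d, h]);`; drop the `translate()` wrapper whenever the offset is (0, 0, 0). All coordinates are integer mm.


translate([0, 0, 397]) cube([448, 433, 29]);
cube([50, 50, 397]);
translate([398, 0, 0]) cube([50, 50, 397]);
translate([0, 383, 0]) cube([50, 50, 397]);
translate([398, 383, 0]) cube([50, 50, 397]);
translate([0, 407, 426]) cube([448, 26, 412]);


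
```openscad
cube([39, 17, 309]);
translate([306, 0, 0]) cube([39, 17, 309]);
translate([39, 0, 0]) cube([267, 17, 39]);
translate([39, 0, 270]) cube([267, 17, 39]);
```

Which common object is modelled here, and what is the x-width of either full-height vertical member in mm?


A picture frame. The border width is 39 mm.

Four thin pieces enclosing a rectangular opening — a picture frame. The two full-height stiles are 309 mm tall; the top rail sits at z = 270 and is 39 mm tall, so the border above the opening is 309 − 270 = 39 mm, matching the stile x-width.


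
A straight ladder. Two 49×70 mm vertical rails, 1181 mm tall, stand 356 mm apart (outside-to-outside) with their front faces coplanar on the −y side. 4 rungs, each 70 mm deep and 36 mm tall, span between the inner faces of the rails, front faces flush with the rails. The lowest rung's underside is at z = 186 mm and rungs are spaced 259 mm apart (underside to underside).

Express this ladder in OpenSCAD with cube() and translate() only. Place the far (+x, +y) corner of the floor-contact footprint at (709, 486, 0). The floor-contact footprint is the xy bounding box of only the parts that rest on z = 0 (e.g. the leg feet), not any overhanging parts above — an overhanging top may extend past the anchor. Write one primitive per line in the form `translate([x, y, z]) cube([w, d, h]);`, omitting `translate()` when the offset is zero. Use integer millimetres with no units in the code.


translate([353, 416, 0]) cube([49, 70, 1181]);
translate([660, 416, 0]) cube([49, 70, 1181]);
translate([402, 416, 186]) cube([258, 70, 36]);
translate([402, 416, 445]) cube([258, 70, 36]);
translate([402, 416, 704]) cube([258, 70, 36]);
translate([402, 416, 963]) cube([258, 70, 36]);


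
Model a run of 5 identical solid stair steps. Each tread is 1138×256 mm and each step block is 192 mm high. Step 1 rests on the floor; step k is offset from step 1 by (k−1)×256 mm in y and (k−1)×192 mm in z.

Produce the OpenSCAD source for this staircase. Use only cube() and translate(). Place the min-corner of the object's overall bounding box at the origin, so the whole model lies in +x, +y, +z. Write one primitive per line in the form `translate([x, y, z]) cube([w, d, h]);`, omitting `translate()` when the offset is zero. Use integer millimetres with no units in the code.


cube([1138, 256, 192]);
translate([0, 256, 192]) cube([1138, 256, 192]);
translate([0, 512, 384]) cube([1138, 256, 192]);
translate([0, 768, 576]) cube([1138, 256, 192]);
translate([0, 1024, 768]) cube([1138, 256, 192]);


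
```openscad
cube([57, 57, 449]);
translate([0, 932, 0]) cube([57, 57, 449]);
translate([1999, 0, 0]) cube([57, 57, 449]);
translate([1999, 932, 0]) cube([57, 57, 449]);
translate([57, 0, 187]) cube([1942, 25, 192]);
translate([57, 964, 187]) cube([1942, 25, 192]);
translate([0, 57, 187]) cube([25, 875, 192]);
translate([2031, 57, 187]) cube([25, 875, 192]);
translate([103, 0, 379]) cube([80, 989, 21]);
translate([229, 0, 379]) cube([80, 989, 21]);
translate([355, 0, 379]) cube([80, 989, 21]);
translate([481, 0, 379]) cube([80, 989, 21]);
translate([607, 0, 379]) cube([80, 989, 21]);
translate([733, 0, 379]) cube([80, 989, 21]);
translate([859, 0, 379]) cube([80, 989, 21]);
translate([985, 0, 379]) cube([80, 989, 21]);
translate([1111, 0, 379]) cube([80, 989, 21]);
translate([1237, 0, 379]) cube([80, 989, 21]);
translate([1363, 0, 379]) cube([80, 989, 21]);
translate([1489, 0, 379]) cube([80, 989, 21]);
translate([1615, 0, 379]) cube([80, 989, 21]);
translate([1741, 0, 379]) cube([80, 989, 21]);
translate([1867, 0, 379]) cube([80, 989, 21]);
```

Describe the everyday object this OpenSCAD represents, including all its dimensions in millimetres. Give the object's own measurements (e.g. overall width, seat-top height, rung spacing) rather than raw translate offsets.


A bed frame 2056 mm long (x) by 989 mm wide (y). Four 57×57 mm corner posts, 449 mm tall, at the corners of the footprint. Four rails of 25 mm thickness and 192 mm height run between adjacent posts with their undersides at z = 187 mm, their outer faces flush with the outside of the frame (the two x-running rails run between the posts' inner faces; the two y-running rails run between the posts' inner faces). 15 slats, each 80 mm wide (x) and 21 mm thick, lie across the top of the two x-running rails, running the full 989 mm width of the frame in y; along x they sit between the end posts with a 46 mm gap after the −x posts and between neighbouring slats, leaving 52 mm before the +x posts.


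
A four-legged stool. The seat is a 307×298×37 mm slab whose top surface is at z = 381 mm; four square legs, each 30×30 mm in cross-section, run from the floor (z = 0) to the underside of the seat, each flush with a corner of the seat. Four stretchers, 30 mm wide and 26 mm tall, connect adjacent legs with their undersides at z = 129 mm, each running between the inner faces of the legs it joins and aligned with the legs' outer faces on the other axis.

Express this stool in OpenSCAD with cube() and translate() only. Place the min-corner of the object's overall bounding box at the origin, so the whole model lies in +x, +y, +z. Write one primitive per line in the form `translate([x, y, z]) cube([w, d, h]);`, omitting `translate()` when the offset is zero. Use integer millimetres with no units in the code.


translate([0, 0, 344]) cube([307, 298, 37]);
cube([30, 30, 344]);
translate([277, 0, 0]) cube([30, 30, 344]);
translate([0, 268, 0]) cube([30, 30, 344]);
translate([277, 268, 0]) cube([30, 30, 344]);
translate([30, 0, 129]) cube([247, 30, 26]);
translate([30, 268, 129]) cube([247, 30, 26]);
translate([0, 30, 129]) cube([30, 238, 26]);
translate([277, 30, 129]) cube([30, 238, 26]);


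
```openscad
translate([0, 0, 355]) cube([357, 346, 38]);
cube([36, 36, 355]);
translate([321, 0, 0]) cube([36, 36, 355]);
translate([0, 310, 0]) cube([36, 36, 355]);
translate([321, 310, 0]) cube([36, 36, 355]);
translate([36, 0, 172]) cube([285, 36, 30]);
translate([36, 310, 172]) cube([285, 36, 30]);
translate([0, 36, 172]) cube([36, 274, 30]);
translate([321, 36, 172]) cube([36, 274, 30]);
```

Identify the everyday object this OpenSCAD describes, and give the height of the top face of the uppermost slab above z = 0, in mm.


A stool. The seat height is 393 mm.

A 357×346×38 slab at z = 355 on four corner posts — a stool. The seat top is 355 + 38 = 393 mm.


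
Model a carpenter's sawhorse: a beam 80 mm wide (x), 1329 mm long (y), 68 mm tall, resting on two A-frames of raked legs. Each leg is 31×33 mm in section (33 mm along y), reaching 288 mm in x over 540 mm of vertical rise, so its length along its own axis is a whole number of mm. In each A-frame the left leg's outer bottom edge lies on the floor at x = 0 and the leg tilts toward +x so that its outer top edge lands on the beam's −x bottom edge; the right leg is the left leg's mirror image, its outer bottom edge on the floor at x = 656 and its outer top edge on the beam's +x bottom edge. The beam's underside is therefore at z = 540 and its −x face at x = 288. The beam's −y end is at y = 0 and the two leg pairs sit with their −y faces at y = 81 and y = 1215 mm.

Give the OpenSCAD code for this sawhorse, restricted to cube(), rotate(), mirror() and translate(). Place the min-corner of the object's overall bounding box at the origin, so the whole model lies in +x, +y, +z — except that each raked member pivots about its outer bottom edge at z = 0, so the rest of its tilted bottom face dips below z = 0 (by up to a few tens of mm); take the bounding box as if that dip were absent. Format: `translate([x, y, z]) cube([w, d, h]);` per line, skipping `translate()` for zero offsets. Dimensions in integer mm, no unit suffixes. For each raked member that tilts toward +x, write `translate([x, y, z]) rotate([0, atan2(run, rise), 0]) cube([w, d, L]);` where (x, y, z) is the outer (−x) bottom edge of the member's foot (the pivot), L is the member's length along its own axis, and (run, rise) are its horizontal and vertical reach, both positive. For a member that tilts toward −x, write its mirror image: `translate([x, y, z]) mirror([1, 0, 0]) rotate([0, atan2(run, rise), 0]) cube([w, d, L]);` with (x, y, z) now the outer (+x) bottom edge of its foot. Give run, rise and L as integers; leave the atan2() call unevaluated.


// leg length = √(288² + 540²) = 612
// right-leg outer foot x = 2·288 + 80 = 656
// beam min-corner = (288, 0, 540)
translate([288, 0, 540]) cube([80, 1329, 68]);
translate([0, 81, 0]) rotate([0, atan2(288, 540), 0]) cube([31, 33, 612]);
translate([656, 81, 0]) mirror([1, 0, 0]) rotate([0, atan2(288, 540), 0]) cube([31, 33, 612]);
translate([0, 1215, 0]) rotate([0, atan2(288, 540), 0]) cube([31, 33, 612]);
translate([656, 1215, 0]) mirror([1, 0, 0]) rotate([0, atan2(288, 540), 0]) cube([31, 33, 612]);


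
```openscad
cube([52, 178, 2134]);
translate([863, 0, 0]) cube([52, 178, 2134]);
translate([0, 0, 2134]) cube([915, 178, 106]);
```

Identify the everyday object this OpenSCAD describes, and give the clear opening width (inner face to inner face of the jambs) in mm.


A door frame. The clear opening width is 811 mm.

Two 2134 mm tall posts with a header on top — a door frame. The left jamb is 52 mm wide at x = 0; the right jamb starts at x = 863. The clear opening is 863 − 52 = 811 mm.


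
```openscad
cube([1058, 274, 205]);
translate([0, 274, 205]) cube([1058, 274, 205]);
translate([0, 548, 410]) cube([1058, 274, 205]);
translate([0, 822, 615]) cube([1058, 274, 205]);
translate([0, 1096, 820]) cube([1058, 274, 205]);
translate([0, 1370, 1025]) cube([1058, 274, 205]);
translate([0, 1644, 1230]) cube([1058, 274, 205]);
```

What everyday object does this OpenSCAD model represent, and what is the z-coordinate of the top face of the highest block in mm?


A staircase. The total rise is 1435 mm.

7 identical blocks, each offset up and back from the previous — a staircase. Each step is 205 mm tall and there are 7 of them, so the total rise is 7 × 205 = 1435 mm.


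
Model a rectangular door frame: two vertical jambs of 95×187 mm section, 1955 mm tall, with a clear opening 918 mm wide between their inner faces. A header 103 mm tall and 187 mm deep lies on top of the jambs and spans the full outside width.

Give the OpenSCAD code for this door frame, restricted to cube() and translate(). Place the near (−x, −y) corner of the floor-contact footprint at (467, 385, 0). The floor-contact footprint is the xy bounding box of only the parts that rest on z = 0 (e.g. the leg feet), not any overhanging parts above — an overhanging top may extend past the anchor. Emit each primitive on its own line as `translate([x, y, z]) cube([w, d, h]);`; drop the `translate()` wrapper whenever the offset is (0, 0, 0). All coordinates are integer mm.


translate([467, 385, 0]) cube([95, 187, 1955]);
translate([1480, 385, 0]) cube([95, 187, 1955]);
translate([467, 385, 1955]) cube([1108, 187, 103]);


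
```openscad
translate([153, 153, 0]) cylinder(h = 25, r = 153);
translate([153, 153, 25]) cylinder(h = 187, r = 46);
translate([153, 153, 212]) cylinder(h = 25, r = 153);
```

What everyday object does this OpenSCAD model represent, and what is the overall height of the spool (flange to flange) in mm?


A spool. The overall height is 237 mm.

Three coaxial cylinders, large–small–large — a spool. Two 25 mm flanges and a 187 mm core give 25 + 187 + 25 = 237 mm.


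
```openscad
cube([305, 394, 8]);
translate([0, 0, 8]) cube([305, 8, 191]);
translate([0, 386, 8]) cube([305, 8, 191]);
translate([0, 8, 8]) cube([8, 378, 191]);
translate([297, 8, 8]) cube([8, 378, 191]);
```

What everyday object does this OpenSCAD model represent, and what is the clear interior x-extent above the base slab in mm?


An open box. The internal width is 289 mm.

A 305×394 base slab with four walls standing on it — an open box. The base is 305 mm wide and the walls are 8 mm thick, so the internal width is 305 − 2 × 8 = 289 mm.


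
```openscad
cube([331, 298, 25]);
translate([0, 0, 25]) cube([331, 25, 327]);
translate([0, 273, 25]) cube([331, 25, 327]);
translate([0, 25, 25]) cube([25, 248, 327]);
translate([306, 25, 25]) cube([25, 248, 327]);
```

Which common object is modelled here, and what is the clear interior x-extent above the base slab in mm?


An open box. The internal width is 281 mm.

A 331×298 base slab with four walls standing on it — an open box. The base is 331 mm wide and the walls are 25 mm thick, so the internal width is 331 − 2 × 25 = 281 mm.


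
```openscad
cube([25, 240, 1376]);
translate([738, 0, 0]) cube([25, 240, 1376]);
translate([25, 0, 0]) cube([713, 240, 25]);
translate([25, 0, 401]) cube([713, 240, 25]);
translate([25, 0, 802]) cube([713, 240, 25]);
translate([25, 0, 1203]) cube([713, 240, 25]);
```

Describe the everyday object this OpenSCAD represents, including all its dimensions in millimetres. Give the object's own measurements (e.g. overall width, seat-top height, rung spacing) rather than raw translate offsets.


An open bookshelf. Two side panels, each 25 mm thick, 240 mm deep and 1376 mm tall, stand 763 mm apart (outside-to-outside). Between them sit 4 shelves, each 25 mm thick and 240 mm deep, spanning the full gap between the sides. The bottom shelf rests on the floor (its underside at z = 0) and the clear gap between one shelf's top and the next shelf's underside is 376 mm.


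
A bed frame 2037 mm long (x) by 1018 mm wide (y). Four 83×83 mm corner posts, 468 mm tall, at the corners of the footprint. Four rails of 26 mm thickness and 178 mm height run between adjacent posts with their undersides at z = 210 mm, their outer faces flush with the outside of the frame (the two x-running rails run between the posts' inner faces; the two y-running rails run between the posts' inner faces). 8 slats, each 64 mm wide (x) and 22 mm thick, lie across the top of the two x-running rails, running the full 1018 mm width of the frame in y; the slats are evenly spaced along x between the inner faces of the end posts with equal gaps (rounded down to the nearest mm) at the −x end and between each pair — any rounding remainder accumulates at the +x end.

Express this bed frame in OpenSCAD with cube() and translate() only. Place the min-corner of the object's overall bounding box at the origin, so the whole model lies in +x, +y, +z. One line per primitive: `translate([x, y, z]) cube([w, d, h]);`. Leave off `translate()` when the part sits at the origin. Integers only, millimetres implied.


cube([83, 83, 468]);
translate([0, 935, 0]) cube([83, 83, 468]);
translate([1954, 0, 0]) cube([83, 83, 468]);
translate([1954, 935, 0]) cube([83, 83, 468]);
translate([83, 0, 210]) cube([1871, 26, 178]);
translate([83, 992, 210]) cube([1871, 26, 178]);
translate([0, 83, 210]) cube([26, 852, 178]);
translate([2011, 83, 210]) cube([26, 852, 178]);
translate([234, 0, 388]) cube([64, 1018, 22]);
translate([449, 0, 388]) cube([64, 1018, 22]);
translate([664, 0, 388]) cube([64, 1018, 22]);
translate([879, 0, 388]) cube([64, 1018, 22]);
translate([1094, 0, 388]) cube([64, 1018, 22]);
translate([1309, 0, 388]) cube([64, 1018, 22]);
translate([1524, 0, 388]) cube([64, 1018, 22]);
translate([1739, 0, 388]) cube([64, 1018, 22]);


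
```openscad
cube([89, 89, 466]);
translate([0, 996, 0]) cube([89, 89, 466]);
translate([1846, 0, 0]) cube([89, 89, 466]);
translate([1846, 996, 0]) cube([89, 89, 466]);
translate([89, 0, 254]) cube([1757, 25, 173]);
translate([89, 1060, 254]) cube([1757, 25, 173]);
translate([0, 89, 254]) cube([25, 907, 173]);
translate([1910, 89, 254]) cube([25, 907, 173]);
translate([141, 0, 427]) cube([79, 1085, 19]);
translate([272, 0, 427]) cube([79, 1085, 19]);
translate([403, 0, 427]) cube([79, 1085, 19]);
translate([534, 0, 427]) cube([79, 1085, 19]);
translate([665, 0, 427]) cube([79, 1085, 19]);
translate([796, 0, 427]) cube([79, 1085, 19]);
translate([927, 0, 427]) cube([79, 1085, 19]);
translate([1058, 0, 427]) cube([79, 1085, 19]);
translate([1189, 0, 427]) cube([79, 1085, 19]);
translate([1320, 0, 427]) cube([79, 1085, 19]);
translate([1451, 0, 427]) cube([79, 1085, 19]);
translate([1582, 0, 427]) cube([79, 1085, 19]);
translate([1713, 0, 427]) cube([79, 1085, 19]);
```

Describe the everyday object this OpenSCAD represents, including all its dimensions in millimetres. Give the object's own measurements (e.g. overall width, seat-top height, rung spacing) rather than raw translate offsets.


A bed frame 1935 mm long (x) by 1085 mm wide (y). Four 89×89 mm corner posts, 466 mm tall, at the corners of the footprint. Four rails of 25 mm thickness and 173 mm height run between adjacent posts with their undersides at z = 254 mm, their outer faces flush with the outside of the frame (the two x-running rails run between the posts' inner faces; the two y-running rails run between the posts' inner faces). 13 slats, each 79 mm wide (x) and 19 mm thick, lie across the top of the two x-running rails, running the full 1085 mm width of the frame in y; along x they sit between the end posts with a 52 mm gap after the −x posts and between neighbouring slats, leaving 54 mm before the +x posts.


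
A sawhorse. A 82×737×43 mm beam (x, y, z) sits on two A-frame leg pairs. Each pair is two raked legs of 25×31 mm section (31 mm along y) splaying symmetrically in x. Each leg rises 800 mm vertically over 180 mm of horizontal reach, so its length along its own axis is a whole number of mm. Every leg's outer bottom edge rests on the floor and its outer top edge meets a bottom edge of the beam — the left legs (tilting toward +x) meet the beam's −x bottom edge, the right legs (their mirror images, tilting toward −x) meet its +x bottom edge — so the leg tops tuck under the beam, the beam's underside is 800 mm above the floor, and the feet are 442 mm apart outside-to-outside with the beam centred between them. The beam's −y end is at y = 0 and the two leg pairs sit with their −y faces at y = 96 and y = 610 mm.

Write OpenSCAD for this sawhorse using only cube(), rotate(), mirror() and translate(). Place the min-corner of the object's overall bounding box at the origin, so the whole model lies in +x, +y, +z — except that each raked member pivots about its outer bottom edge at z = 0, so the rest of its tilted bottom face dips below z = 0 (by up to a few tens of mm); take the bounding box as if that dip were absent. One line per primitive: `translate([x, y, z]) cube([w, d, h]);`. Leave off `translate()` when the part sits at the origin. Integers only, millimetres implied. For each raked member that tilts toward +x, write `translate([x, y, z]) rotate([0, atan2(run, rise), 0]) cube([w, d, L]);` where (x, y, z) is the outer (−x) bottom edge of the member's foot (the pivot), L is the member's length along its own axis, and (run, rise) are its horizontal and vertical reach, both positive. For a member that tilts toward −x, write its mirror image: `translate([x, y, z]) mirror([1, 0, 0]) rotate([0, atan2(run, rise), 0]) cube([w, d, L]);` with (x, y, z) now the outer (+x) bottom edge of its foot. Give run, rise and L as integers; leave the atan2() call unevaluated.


// leg length = √(180² + 800²) = 820
// right-leg outer foot x = 2·180 + 82 = 442
// beam min-corner = (180, 0, 800)
translate([180, 0, 800]) cube([82, 737, 43]);
translate([0, 96, 0]) rotate([0, atan2(180, 800), 0]) cube([25, 31, 820]);
translate([442, 96, 0]) mirror([1, 0, 0]) rotate([0, atan2(180, 800), 0]) cube([25, 31, 820]);
translate([0, 610, 0]) rotate([0, atan2(180, 800), 0]) cube([25, 31, 820]);
translate([442, 610, 0]) mirror([1, 0, 0]) rotate([0, atan2(180, 800), 0]) cube([25, 31, 820]);
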